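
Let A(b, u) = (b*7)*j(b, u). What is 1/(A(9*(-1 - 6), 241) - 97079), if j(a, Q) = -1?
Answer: -1/96638 ≈ -1.0348e-5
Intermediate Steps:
A(b, u) = -7*b (A(b, u) = (b*7)*(-1) = (7*b)*(-1) = -7*b)
1/(A(9*(-1 - 6), 241) - 97079) = 1/(-63*(-1 - 6) - 97079) = 1/(-63*(-7) - 97079) = 1/(-7*(-63) - 97079) = 1/(441 - 97079) = 1/(-96638) = -1/96638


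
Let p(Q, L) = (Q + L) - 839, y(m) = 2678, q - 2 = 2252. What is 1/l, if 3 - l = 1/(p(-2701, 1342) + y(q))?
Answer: 480/1439 ≈ 0.33356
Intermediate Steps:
q = 2254 (q = 2 + 2252 = 2254)
p(Q, L) = -839 + L + Q (p(Q, L) = (L + Q) - 839 = -839 + L + Q)
l = 1439/480 (l = 3 - 1/((-839 + 1342 - 2701) + 2678) = 3 - 1/(-2198 + 2678) = 3 - 1/480 = 1439/480 ≈ 2.9979)
1/l = 1/(1439/480) = 480/1439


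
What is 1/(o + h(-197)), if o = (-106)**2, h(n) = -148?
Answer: 1/11088 ≈ 9.0188e-5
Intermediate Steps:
o = 11236
1/(o + h(-197)) = 1/(11236 - 148) = 1/11088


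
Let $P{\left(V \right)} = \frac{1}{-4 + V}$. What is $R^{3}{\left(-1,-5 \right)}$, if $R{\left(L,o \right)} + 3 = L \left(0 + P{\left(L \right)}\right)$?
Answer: $- \frac{2744}{125} \approx -21.952$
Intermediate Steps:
$R{\left(L,o \right)} = -3 + \frac{L}{-4 + L}$ ($R{\left(L,o \right)} = -3 + L \left(0 + \frac{1}{-4 + L}\right) = -3 + \frac{L}{-4 + L}$)
$R^{3}{\left(-1,-5 \right)} = \left(\frac{2 \left(6 - -1\right)}{-4 - 1}\right)^{3} = \left(\frac{2 \left(6 + 1\right)}{-5}\right)^{3} = \left(2 \left(- \frac{1}{5}\right) 7\right)^{3} = \left(- \frac{14}{5}\right)^{3} = - \frac{2744}{125}$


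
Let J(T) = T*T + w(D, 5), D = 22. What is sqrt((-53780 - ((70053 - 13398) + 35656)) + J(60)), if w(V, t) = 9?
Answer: I*sqrt(142482) ≈ 377.47*I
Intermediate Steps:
J(T) = 9 + T**2 (J(T) = T*T + 9 = T**2 + 9 = 9 + T**2)
sqrt((-53780 - ((70053 - 13398) + 35656)) + J(60)) = sqrt((-53780 - ((70053 - 13398) + 35656)) + (9 + 60**2)) = sqrt((-53780 - (56655 + 35656)) + (9 + 3600)) = sqrt((-53780 - 1*92311) + 3609) = sqrt((-53780 - 92311) + 3609) = sqrt(-146091 + 3609) = sqrt(-142482) = I*sqrt(142482)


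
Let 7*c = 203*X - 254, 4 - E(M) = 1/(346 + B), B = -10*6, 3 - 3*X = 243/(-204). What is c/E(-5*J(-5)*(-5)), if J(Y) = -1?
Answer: 95953/90678 ≈ 1.0582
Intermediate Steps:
X = 95/68 (X = 1 - 81/(-204) = 1 - 81*(-1)/204 = 1 - ⅓*(-81/68) = 1 + 27/68 = 95/68 ≈ 1.3971)
B = -60
E(M) = 1143/286 (E(M) = 4 - 1/(346 - 60) = 4 - 1/286 = 1143/286)
c = 2013/476 (c = (203*(95/68) - 254)/7 = (19285/68 - 254)/7 = (⅐)*(2013/68) = 2013/476 ≈ 4.2290)
c/E(-5*J(-5)*(-5)) = 2013/(476*(1143/286)) = (2013/476)*(286/1143) = 95953/90678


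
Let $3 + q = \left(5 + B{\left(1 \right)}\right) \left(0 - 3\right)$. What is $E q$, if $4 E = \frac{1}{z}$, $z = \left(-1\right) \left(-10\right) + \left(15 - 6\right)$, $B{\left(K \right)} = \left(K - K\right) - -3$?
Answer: $- \frac{27}{76} \approx -0.35526$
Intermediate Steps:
$B{\left(K \right)} = 3$ ($B{\left(K \right)} = 0 + 3 = 3$)
$z = 19$ ($z = 10 + \left(15 - 6\right) = 10 + 9 = 19$)
$q = -27$ ($q = -3 + \left(5 + 3\right) \left(0 - 3\right) = -3 + 8 \left(-3\right) = -3 - 24 = -27$)
$E = \frac{1}{76}$ ($E = \frac{1}{4 \cdot 19} = \frac{1}{4} \cdot \frac{1}{19} = \frac{1}{76} \approx 0.013158$)
$E q = \frac{1}{76} \left(-27\right) = - \frac{27}{76}$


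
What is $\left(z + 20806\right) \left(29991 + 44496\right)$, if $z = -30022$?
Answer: $-686472192$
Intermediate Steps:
$\left(z + 20806\right) \left(29991 + 44496\right) = \left(-30022 + 20806\right) \left(29991 + 44496\right) = \left(-9216\right) 74487 = -686472192$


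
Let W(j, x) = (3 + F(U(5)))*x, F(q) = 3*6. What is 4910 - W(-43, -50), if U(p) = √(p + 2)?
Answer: 5960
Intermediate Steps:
U(p) = √(2 + p)
F(q) = 18
W(j, x) = 21*x (W(j, x) = (3 + 18)*x = 21*x)
4910 - W(-43, -50) = 4910 - 21*(-50) = 4910 - 1*(-1050) = 4910 + 1050 = 5960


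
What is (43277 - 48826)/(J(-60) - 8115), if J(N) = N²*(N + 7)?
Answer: 5549/198915 ≈ 0.027896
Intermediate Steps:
J(N) = N²*(7 + N)
(43277 - 48826)/(J(-60) - 8115) = (43277 - 48826)/((-60)²*(7 - 60) - 8115) = -5549/(3600*(-53) - 8115) = -5549/(-190800 - 8115) = -5549/(-198915) = -5549*(-1/198915) = 5549/198915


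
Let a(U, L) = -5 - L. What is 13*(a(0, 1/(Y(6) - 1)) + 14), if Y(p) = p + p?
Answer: 1274/11 ≈ 115.82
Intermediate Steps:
Y(p) = 2*p
13*(a(0, 1/(Y(6) - 1)) + 14) = 13*((-5 - 1/(2*6 - 1)) + 14) = 13*((-5 - 1/(12 - 1)) + 14) = 13*((-5 - 1/11) + 14) = 13*(-56/11 + 14) = 13*(98/11) = 1274/11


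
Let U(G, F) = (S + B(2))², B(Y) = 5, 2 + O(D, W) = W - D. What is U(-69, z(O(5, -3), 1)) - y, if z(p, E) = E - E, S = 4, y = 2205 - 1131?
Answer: -993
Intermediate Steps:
O(D, W) = -2 + W - D (O(D, W) = -2 + (W - D) = -2 + W - D)
y = 1074
z(p, E) = 0
U(G, F) = 81 (U(G, F) = (4 + 5)² = 9² = 81)
U(-69, z(O(5, -3), 1)) - y = 81 - 1*1074 = 81 - 1074 = -993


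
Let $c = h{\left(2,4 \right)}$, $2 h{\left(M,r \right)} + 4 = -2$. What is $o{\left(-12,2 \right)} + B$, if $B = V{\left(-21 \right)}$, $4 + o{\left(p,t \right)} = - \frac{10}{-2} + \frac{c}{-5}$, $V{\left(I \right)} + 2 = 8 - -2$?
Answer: $\frac{48}{5} \approx 9.6$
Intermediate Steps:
$h{\left(M,r \right)} = -3$ ($h{\left(M,r \right)} = -2 + \frac{1}{2} \left(-2\right) = -2 - 1 = -3$)
$c = -3$
$V{\left(I \right)} = 8$ ($V{\left(I \right)} = -2 + \left(8 - -2\right) = -2 + \left(8 + 2\right) = -2 + 10 = 8$)
$o{\left(p,t \right)} = \frac{8}{5}$ ($o{\left(p,t \right)} = -4 - \left(-5 - \frac{3}{5}\right) = -4 - - \frac{28}{5} = -4 + \left(5 + \frac{3}{5}\right) = -4 + \frac{28}{5} = \frac{8}{5}$)
$B = 8$
$o{\left(-12,2 \right)} + B = \frac{8}{5} + 8 = \frac{48}{5}$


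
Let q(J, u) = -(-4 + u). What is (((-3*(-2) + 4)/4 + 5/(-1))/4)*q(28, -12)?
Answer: -10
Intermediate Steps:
q(J, u) = 4 - u
(((-3*(-2) + 4)/4 + 5/(-1))/4)*q(28, -12) = (((-3*(-2) + 4)/4 + 5/(-1))/4)*(4 - 1*(-12)) = (((6 + 4)*(¼) + 5*(-1))*(¼))*(4 + 12) = ((10*(¼) - 5)*(¼))*16 = ((5/2 - 5)*(¼))*16 = -5/2*¼*16 = -5/8*16 = -10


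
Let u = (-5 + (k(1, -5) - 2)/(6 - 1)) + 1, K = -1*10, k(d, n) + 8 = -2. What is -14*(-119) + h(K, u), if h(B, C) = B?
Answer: 1656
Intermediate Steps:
k(d, n) = -10 (k(d, n) = -8 - 2 = -10)
K = -10
u = -32/5 (u = (-5 + (-10 - 2)/(6 - 1)) + 1 = (-5 - 12/5) + 1 = -37/5 + 1 = -32/5 ≈ -6.4000)
-14*(-119) + h(K, u) = -14*(-119) - 10 = 1666 - 10 = 1656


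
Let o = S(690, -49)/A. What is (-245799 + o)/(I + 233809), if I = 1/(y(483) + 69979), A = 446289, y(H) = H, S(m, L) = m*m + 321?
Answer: -2576487972777460/2450818322098117 ≈ -1.0513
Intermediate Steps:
S(m, L) = 321 + m² (S(m, L) = m² + 321 = 321 + m²)
I = 1/70462 (I = 1/(483 + 69979) = 1/70462 ≈ 1.4192e-5)
o = 158807/148763 (o = (321 + 690²)/446289 = (321 + 476100)*(1/446289) = 476421*(1/446289) = 158807/148763 ≈ 1.0675)
(-245799 + o)/(I + 233809) = (-245799 + 158807/148763)/(1/70462 + 233809) = -36565637830/(148763*16474649759/70462) = -36565637830/148763*70462/16474649759 = -2576487972777460/2450818322098117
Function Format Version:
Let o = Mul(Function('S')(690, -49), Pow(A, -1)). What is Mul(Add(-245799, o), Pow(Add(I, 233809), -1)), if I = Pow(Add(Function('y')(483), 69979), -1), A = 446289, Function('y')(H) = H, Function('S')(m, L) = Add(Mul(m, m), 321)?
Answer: Rational(-2576487972777460, 2450818322098117) ≈ -1.0513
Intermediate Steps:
Function('S')(m, L) = Add(321, Pow(m, 2)) (Function('S')(m, L) = Add(Pow(m, 2), 321) = Add(321, Pow(m, 2)))
I = Rational(1, 70462) (I = Pow(Add(483, 69979), -1) = Pow(70462, -1) = Rational(1, 70462) ≈ 1.4192e-5)
o = Rational(158807, 148763) (o = Mul(Add(321, Pow(690, 2)), Pow(446289, -1)) = Mul(Add(321, 476100), Rational(1, 446289)) = Mul(476421, Rational(1, 446289)) = Rational(158807, 148763) ≈ 1.0675)
Mul(Add(-245799, o), Pow(Add(I, 233809), -1)) = Mul(Add(-245799, Rational(158807, 148763)), Pow(Add(Rational(1, 70462), 233809), -1)) = Mul(Rational(-36565637830, 148763), Pow(Rational(16474649759, 70462), -1)) = Mul(Rational(-36565637830, 148763), Rational(70462, 16474649759)) = Rational(-2576487972777460, 2450818322098117)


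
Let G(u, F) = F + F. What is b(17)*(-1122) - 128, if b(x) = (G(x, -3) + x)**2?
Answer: -135890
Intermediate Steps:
G(u, F) = 2*F
b(x) = (-6 + x)**2 (b(x) = (2*(-3) + x)**2 = (-6 + x)**2)
b(17)*(-1122) - 128 = (-6 + 17)**2*(-1122) - 128 = 11**2*(-1122) - 128 = 121*(-1122) - 128 = -135762 - 128 = -135890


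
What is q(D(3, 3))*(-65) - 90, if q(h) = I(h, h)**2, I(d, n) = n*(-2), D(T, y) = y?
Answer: -2430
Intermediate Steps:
I(d, n) = -2*n
q(h) = 4*h**2 (q(h) = (-2*h)**2 = 4*h**2)
q(D(3, 3))*(-65) - 90 = (4*3**2)*(-65) - 90 = (4*9)*(-65) - 90 = 36*(-65) - 90 = -2340 - 90 = -2430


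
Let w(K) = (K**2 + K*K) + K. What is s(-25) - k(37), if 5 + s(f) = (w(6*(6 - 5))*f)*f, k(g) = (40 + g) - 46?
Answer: 48714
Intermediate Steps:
w(K) = K + 2*K**2 (w(K) = (K**2 + K**2) + K = 2*K**2 + K = K + 2*K**2)
k(g) = -6 + g
s(f) = -5 + 78*f**2 (s(f) = -5 + (((6*(6 - 5))*(1 + 2*(6*(6 - 5))))*f)*f = -5 + (((6*1)*(1 + 2*(6*1)))*f)*f = -5 + ((6*(1 + 2*6))*f)*f = -5 + ((6*(1 + 12))*f)*f = -5 + ((6*13)*f)*f = -5 + (78*f)*f = -5 + 78*f**2)
s(-25) - k(37) = (-5 + 78*(-25)**2) - (-6 + 37) = (-5 + 78*625) - 1*31 = (-5 + 48750) - 31 = 48745 - 31 = 48714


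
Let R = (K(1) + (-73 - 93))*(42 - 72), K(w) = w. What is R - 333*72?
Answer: -19026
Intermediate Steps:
R = 4950 (R = (1 + (-73 - 93))*(42 - 72) = (1 - 166)*(-30) = -165*(-30) = 4950)
R - 333*72 = 4950 - 333*72 = 4950 - 23976 = -19026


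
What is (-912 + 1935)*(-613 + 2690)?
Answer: 2124771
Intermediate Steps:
(-912 + 1935)*(-613 + 2690) = 1023*2077 = 2124771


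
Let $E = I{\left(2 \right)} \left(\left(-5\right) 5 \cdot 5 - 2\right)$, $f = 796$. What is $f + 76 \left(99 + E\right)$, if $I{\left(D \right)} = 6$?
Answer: $-49592$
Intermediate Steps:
$E = -762$ ($E = 6 \left(\left(-5\right) 5 \cdot 5 - 2\right) = 6 \left(\left(-25\right) 5 - 2\right) = 6 \left(-125 - 2\right) = 6 \left(-127\right) = -762$)
$f + 76 \left(99 + E\right) = 796 + 76 \left(99 - 762\right) = 796 + 76 \left(-663\right) = 796 - 50388 = -49592$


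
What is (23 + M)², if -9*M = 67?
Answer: 19600/81 ≈ 241.98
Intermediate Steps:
M = -67/9 (M = -⅑*67 = -67/9 ≈ -7.4444)
(23 + M)² = (23 - 67/9)² = (140/9)² = 19600/81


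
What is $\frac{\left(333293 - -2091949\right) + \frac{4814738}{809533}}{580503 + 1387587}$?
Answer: $\frac{981659123362}{796616900985} \approx 1.2323$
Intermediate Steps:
$\frac{\left(333293 - -2091949\right) + \frac{4814738}{809533}}{580503 + 1387587} = \frac{\left(333293 + 2091949\right) + 4814738 \cdot \frac{1}{809533}}{1968090} = \left(2425242 + \frac{4814738}{809533}\right) \frac{1}{1968090} = \frac{1963318246724}{809533} \cdot \frac{1}{1968090} = \frac{981659123362}{796616900985}$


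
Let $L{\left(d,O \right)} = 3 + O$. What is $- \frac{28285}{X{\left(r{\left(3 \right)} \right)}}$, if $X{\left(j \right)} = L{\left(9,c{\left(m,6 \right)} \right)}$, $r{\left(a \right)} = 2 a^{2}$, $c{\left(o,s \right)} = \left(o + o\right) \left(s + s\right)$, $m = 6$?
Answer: $- \frac{28285}{147} \approx -192.42$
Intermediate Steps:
$c{\left(o,s \right)} = 4 o s$ ($c{\left(o,s \right)} = 2 o 2 s = 4 o s$)
$X{\left(j \right)} = 147$ ($X{\left(j \right)} = 3 + 4 \cdot 6 \cdot 6 = 3 + 144 = 147$)
$- \frac{28285}{X{\left(r{\left(3 \right)} \right)}} = - \frac{28285}{147}$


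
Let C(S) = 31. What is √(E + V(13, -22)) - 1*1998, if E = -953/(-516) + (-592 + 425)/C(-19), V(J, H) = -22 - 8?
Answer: -1998 + I*√2145499491/7998 ≈ -1998.0 + 5.7914*I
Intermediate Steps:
V(J, H) = -30
E = -56629/15996 (E = -953/(-516) + (-592 + 425)/31 = -953*(-1/516) - 167*1/31 = 953/516 - 167/31 = -56629/15996 ≈ -3.5402)
√(E + V(13, -22)) - 1*1998 = √(-56629/15996 - 30) - 1*1998 = √(-536509/15996) - 1998 = I*√2145499491/7998 - 1998 = -1998 + I*√2145499491/7998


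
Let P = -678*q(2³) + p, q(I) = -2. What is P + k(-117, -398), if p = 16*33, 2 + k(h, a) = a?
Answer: 1484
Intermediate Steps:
k(h, a) = -2 + a
p = 528
P = 1884 (P = -678*(-2) + 528 = 1356 + 528 = 1884)
P + k(-117, -398) = 1884 + (-2 - 398) = 1884 - 400 = 1484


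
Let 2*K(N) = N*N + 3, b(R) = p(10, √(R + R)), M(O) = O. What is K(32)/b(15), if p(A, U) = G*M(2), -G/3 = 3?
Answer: -1027/36 ≈ -28.528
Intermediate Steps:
G = -9 (G = -3*3 = -9)
p(A, U) = -18 (p(A, U) = -9*2 = -18)
b(R) = -18
K(N) = 3/2 + N²/2 (K(N) = (N*N + 3)/2 = (N² + 3)/2 = (3 + N²)/2 = 3/2 + N²/2)
K(32)/b(15) = (3/2 + (½)*32²)/(-18) = (3/2 + (½)*1024)*(-1/18) = (3/2 + 512)*(-1/18) = (1027/2)*(-1/18) = -1027/36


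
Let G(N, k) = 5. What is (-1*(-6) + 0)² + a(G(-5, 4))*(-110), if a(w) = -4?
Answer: 476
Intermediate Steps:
(-1*(-6) + 0)² + a(G(-5, 4))*(-110) = (-1*(-6) + 0)² - 4*(-110) = (6 + 0)² + 440 = 6² + 440 = 36 + 440 = 476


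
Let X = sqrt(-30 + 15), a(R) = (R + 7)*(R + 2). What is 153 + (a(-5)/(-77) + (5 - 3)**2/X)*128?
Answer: 12549/77 - 512*I*sqrt(15)/15 ≈ 162.97 - 132.2*I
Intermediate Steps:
a(R) = (2 + R)*(7 + R) (a(R) = (7 + R)*(2 + R) = (2 + R)*(7 + R))
X = I*sqrt(15) (X = sqrt(-15) = I*sqrt(15) ≈ 3.873*I)
153 + (a(-5)/(-77) + (5 - 3)**2/X)*128 = 153 + ((14 + (-5)**2 + 9*(-5))/(-77) + (5 - 3)**2/((I*sqrt(15))))*128 = 153 + ((14 + 25 - 45)*(-1/77) + 2**2*(-I*sqrt(15)/15))*128 = 153 + (-6*(-1/77) + 4*(-I*sqrt(15)/15))*128 = 153 + (6/77 - 4*I*sqrt(15)/15)*128 = 153 + (768/77 - 512*I*sqrt(15)/15) = 12549/77 - 512*I*sqrt(15)/15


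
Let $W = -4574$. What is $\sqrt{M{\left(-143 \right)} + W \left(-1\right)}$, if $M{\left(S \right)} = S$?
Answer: $\sqrt{4431} \approx 66.566$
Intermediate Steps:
$\sqrt{M{\left(-143 \right)} + W \left(-1\right)} = \sqrt{-143 - -4574} = \sqrt{-143 + 4574} = \sqrt{4431}$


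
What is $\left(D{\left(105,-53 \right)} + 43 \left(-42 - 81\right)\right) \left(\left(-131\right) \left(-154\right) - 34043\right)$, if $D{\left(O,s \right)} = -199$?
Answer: $76113072$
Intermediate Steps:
$\left(D{\left(105,-53 \right)} + 43 \left(-42 - 81\right)\right) \left(\left(-131\right) \left(-154\right) - 34043\right) = \left(-199 + 43 \left(-42 - 81\right)\right) \left(\left(-131\right) \left(-154\right) - 34043\right) = \left(-199 + 43 \left(-123\right)\right) \left(20174 - 34043\right) = \left(-199 - 5289\right) \left(-13869\right) = \left(-5488\right) \left(-13869\right) = 76113072$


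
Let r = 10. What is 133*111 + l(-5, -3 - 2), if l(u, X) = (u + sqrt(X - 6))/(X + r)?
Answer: 14762 + I*sqrt(11)/5 ≈ 14762.0 + 0.66333*I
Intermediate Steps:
l(u, X) = (u + sqrt(-6 + X))/(10 + X) (l(u, X) = (u + sqrt(X - 6))/(X + 10) = (u + sqrt(-6 + X))/(10 + X))
133*111 + l(-5, -3 - 2) = 133*111 + (-5 + sqrt(-6 + (-3 - 2)))/(10 + (-3 - 2)) = 14763 + (-5 + sqrt(-6 - 5))/(10 - 5) = 14763 + (-5 + sqrt(-11))/5 = 14763 + (-5 + I*sqrt(11))/5 = 14763 + (-1 + I*sqrt(11)/5) = 14762 + I*sqrt(11)/5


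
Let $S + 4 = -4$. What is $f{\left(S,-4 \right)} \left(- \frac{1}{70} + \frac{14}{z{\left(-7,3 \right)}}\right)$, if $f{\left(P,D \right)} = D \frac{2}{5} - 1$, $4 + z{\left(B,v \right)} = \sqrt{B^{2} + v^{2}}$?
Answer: $- \frac{3601}{1050} - \frac{13 \sqrt{58}}{15} \approx -10.03$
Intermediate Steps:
$S = -8$ ($S = -4 - 4 = -8$)
$z{\left(B,v \right)} = -4 + \sqrt{B^{2} + v^{2}}$
$f{\left(P,D \right)} = -1 + \frac{2 D}{5}$ ($f{\left(P,D \right)} = D 2 \cdot \frac{1}{5} - 1 = D \frac{2}{5} - 1 = \frac{2 D}{5} - 1 = -1 + \frac{2 D}{5}$)
$f{\left(S,-4 \right)} \left(- \frac{1}{70} + \frac{14}{z{\left(-7,3 \right)}}\right) = \left(-1 + \frac{2}{5} \left(-4\right)\right) \left(- \frac{1}{70} + \frac{14}{-4 + \sqrt{\left(-7\right)^{2} + 3^{2}}}\right) = \left(-1 - \frac{8}{5}\right) \left(\left(-1\right) \frac{1}{70} + \frac{14}{-4 + \sqrt{49 + 9}}\right) = - \frac{13 \left(- \frac{1}{70} + \frac{14}{-4 + \sqrt{58}}\right)}{5} = \frac{13}{350} - \frac{182}{5 \left(-4 + \sqrt{58}\right)}$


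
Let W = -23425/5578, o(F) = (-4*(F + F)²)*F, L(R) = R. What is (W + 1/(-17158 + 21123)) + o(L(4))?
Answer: -22740447027/22116770 ≈ -1028.2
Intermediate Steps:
o(F) = -16*F³ (o(F) = (-4*4*F²)*F = (-16*F²)*F = -16*F³)
W = -23425/5578 (W = -23425*1/5578 = -23425/5578 ≈ -4.1995)
(W + 1/(-17158 + 21123)) + o(L(4)) = (-23425/5578 + 1/(-17158 + 21123)) - 16*4³ = (-23425/5578 + 1/3965) - 16*64 = (-23425/5578 + 1/3965) - 1024 = -92874547/22116770 - 1024 = -22740447027/22116770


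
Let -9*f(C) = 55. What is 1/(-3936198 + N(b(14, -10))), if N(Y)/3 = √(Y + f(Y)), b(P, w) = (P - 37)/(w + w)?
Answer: -78723960/309873093904973 - 2*I*√4465/309873093904973 ≈ -2.5405e-7 - 4.3128e-13*I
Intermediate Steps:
f(C) = -55/9 (f(C) = -⅑*55 = -55/9)
b(P, w) = (-37 + P)/(2*w) (b(P, w) = (-37 + P)/((2*w)) = (-37 + P)*(1/(2*w)) = (-37 + P)/(2*w))
N(Y) = 3*√(-55/9 + Y) (N(Y) = 3*√(Y - 55/9) = 3*√(-55/9 + Y))
1/(-3936198 + N(b(14, -10))) = 1/(-3936198 + √(-55 + 9*((½)*(-37 + 14)/(-10)))) = 1/(-3936198 + √(-55 + 9*((½)*(-⅒)*(-23)))) = 1/(-3936198 + √(-55 + 9*(23/20))) = 1/(-3936198 + √(-55 + 207/20)) = 1/(-3936198 + √(-893/20)) = 1/(-3936198 + I*√4465/10)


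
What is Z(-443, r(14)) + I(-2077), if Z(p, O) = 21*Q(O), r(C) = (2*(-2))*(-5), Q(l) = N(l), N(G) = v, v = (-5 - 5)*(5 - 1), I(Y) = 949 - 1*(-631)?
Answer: 740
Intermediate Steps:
I(Y) = 1580 (I(Y) = 949 + 631 = 1580)
v = -40 (v = -10*4 = -40)
N(G) = -40
Q(l) = -40
r(C) = 20 (r(C) = -4*(-5) = 20)
Z(p, O) = -840 (Z(p, O) = 21*(-40) = -840)
Z(-443, r(14)) + I(-2077) = -840 + 1580 = 740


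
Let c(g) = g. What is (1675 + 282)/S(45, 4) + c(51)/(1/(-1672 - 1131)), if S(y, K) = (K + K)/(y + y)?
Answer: -483747/4 ≈ -1.2094e+5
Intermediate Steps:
S(y, K) = K/y (S(y, K) = (2*K)/((2*y)) = (2*K)*(1/(2*y)) = K/y)
(1675 + 282)/S(45, 4) + c(51)/(1/(-1672 - 1131)) = (1675 + 282)/((4/45)) + 51/(1/(-1672 - 1131)) = 1957/((4*(1/45))) + 51/(1/(-2803)) = 1957/(4/45) + 51/(-1/2803) = 1957*(45/4) + 51*(-2803) = 88065/4 - 142953 = -483747/4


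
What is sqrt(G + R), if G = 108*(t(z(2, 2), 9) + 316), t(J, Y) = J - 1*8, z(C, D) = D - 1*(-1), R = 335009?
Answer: sqrt(368597) ≈ 607.12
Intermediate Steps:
z(C, D) = 1 + D (z(C, D) = D + 1 = 1 + D)
t(J, Y) = -8 + J (t(J, Y) = J - 8 = -8 + J)
G = 33588 (G = 108*((-8 + (1 + 2)) + 316) = 108*((-8 + 3) + 316) = 108*(-5 + 316) = 108*311 = 33588)
sqrt(G + R) = sqrt(33588 + 335009) = sqrt(368597)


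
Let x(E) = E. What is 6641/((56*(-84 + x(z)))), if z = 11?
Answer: -6641/4088 ≈ -1.6245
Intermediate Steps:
6641/((56*(-84 + x(z)))) = 6641/((56*(-84 + 11))) = 6641/((56*(-73))) = 6641/(-4088) = 6641*(-1/4088) = -6641/4088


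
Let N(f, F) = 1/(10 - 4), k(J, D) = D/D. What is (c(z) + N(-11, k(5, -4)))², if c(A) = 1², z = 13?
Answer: 49/36 ≈ 1.3611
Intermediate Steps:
k(J, D) = 1
N(f, F) = ⅙ (N(f, F) = 1/6 = ⅙)
c(A) = 1
(c(z) + N(-11, k(5, -4)))² = (1 + ⅙)² = (7/6)² = 49/36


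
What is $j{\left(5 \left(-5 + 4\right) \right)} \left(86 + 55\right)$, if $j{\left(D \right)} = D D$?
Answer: $3525$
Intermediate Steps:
$j{\left(D \right)} = D^{2}$
$j{\left(5 \left(-5 + 4\right) \right)} \left(86 + 55\right) = \left(5 \left(-5 + 4\right)\right)^{2} \left(86 + 55\right) = \left(5 \left(-1\right)\right)^{2} \cdot 141 = \left(-5\right)^{2} \cdot 141 = 25 \cdot 141 = 3525$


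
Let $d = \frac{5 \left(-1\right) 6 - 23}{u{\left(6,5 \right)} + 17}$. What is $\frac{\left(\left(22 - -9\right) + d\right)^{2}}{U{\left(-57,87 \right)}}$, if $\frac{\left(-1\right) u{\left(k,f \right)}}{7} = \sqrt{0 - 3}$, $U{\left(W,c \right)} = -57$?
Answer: $\frac{- 68572 \sqrt{3} - 27803 i}{38 \left(71 i + 119 \sqrt{3}\right)} \approx -14.649 + 1.4963 i$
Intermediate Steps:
$u{\left(k,f \right)} = - 7 i \sqrt{3}$ ($u{\left(k,f \right)} = - 7 \sqrt{0 - 3} = - 7 \sqrt{-3} = - 7 i \sqrt{3}$)
$d = - \frac{53}{17 - 7 i \sqrt{3}}$ ($d = \frac{5 \left(-1\right) 6 - 23}{- 7 i \sqrt{3} + 17} = \frac{\left(-5\right) 6 - 23}{17 - 7 i \sqrt{3}} = \frac{-30 - 23}{17 - 7 i \sqrt{3}} = - \frac{53}{17 - 7 i \sqrt{3}} \approx -2.0665 - 1.4738 i$)
$\frac{\left(\left(22 - -9\right) + d\right)^{2}}{U{\left(-57,87 \right)}} = \frac{\left(\left(22 - -9\right) - \left(\frac{901}{436} + \frac{371 i \sqrt{3}}{436}\right)\right)^{2}}{-57} = \left(\left(22 + 9\right) - \left(\frac{901}{436} + \frac{371 i \sqrt{3}}{436}\right)\right)^{2} \left(- \frac{1}{57}\right) = \left(31 - \left(\frac{901}{436} + \frac{371 i \sqrt{3}}{436}\right)\right)^{2} \left(- \frac{1}{57}\right) = \left(\frac{12615}{436} - \frac{371 i \sqrt{3}}{436}\right)^{2} \left(- \frac{1}{57}\right) = - \frac{\left(\frac{12615}{436} - \frac{371 i \sqrt{3}}{436}\right)^{2}}{57}$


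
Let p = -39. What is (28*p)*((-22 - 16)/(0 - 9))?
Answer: -13832/3 ≈ -4610.7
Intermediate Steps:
(28*p)*((-22 - 16)/(0 - 9)) = (28*(-39))*((-22 - 16)/(0 - 9)) = -(-41496)/(-9) = -(-41496)*(-1)/9 = -1092*38/9 = -13832/3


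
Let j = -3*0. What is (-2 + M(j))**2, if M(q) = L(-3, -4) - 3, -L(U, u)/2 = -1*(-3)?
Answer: 121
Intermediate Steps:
L(U, u) = -6 (L(U, u) = -(-2)*(-3) = -2*3 = -6)
j = 0
M(q) = -9 (M(q) = -6 - 3 = -9)
(-2 + M(j))**2 = (-2 - 9)**2 = (-11)**2 = 121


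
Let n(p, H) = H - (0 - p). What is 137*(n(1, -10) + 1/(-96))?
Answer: -118505/96 ≈ -1234.4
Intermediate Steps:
n(p, H) = H + p (n(p, H) = H - (-1)*p = H + p)
137*(n(1, -10) + 1/(-96)) = 137*((-10 + 1) + 1/(-96)) = 137*(-9 - 1/96) = 137*(-865/96) = -118505/96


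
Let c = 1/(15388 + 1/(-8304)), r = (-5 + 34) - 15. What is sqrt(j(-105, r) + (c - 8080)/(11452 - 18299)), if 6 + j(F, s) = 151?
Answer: sqrt(111899430707489515295544977)/874923018497 ≈ 12.090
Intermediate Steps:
r = 14 (r = 29 - 15 = 14)
c = 8304/127781951 (c = 1/(15388 - 1/8304) = 1/(127781951/8304) = 8304/127781951 ≈ 6.4986e-5)
j(F, s) = 145 (j(F, s) = -6 + 151 = 145)
sqrt(j(-105, r) + (c - 8080)/(11452 - 18299)) = sqrt(145 + (8304/127781951 - 8080)/(11452 - 18299)) = sqrt(145 - 1032478155776/127781951/(-6847)) = sqrt(145 - 1032478155776/127781951*(-1/6847)) = sqrt(145 + 1032478155776/874923018497) = sqrt(127896315837841/874923018497) = sqrt(111899430707489515295544977)/874923018497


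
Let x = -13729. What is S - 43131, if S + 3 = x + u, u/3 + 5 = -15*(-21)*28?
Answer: -30418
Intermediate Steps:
u = 26445 (u = -15 + 3*(-15*(-21)*28) = -15 + 3*(315*28) = -15 + 3*8820 = -15 + 26460 = 26445)
S = 12713 (S = -3 + (-13729 + 26445) = -3 + 12716 = 12713)
S - 43131 = 12713 - 43131 = -30418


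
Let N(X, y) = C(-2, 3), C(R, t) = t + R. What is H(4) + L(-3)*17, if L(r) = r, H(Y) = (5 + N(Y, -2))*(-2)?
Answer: -63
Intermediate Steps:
C(R, t) = R + t
N(X, y) = 1 (N(X, y) = -2 + 3 = 1)
H(Y) = -12 (H(Y) = (5 + 1)*(-2) = 6*(-2) = -12)
H(4) + L(-3)*17 = -12 - 3*17 = -12 - 51 = -63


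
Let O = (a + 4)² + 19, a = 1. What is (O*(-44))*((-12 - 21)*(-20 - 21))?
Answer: -2619408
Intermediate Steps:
O = 44 (O = (1 + 4)² + 19 = 5² + 19 = 25 + 19 = 44)
(O*(-44))*((-12 - 21)*(-20 - 21)) = (44*(-44))*((-12 - 21)*(-20 - 21)) = -(-63888)*(-41) = -1936*1353 = -2619408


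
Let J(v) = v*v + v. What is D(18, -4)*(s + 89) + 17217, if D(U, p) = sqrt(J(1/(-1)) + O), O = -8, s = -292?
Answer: 17217 - 406*I*sqrt(2) ≈ 17217.0 - 574.17*I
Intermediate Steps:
J(v) = v + v**2 (J(v) = v**2 + v = v + v**2)
D(U, p) = 2*I*sqrt(2) (D(U, p) = sqrt((1 + 1/(-1))/(-1) - 8) = sqrt(-(1 - 1) - 8) = sqrt(-1*0 - 8) = sqrt(0 - 8) = sqrt(-8) = 2*I*sqrt(2))
D(18, -4)*(s + 89) + 17217 = (2*I*sqrt(2))*(-292 + 89) + 17217 = (2*I*sqrt(2))*(-203) + 17217 = -406*I*sqrt(2) + 17217 = 17217 - 406*I*sqrt(2)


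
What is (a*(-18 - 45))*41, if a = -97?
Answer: 250551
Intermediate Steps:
(a*(-18 - 45))*41 = -97*(-18 - 45)*41 = -97*(-63)*41 = 6111*41 = 250551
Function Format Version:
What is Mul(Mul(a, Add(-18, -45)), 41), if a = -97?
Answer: 250551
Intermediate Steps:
Mul(Mul(a, Add(-18, -45)), 41) = Mul(Mul(-97, Add(-18, -45)), 41) = Mul(Mul(-97, -63), 41) = Mul(6111, 41) = 250551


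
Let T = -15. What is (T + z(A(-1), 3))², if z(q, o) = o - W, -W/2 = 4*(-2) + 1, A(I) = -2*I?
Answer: 676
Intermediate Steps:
W = 14 (W = -2*(4*(-2) + 1) = -2*(-8 + 1) = -2*(-7) = 14)
z(q, o) = -14 + o (z(q, o) = o - 1*14 = o - 14 = -14 + o)
(T + z(A(-1), 3))² = (-15 + (-14 + 3))² = (-15 - 11)² = (-26)² = 676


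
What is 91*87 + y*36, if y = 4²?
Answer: 8493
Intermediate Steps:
y = 16
91*87 + y*36 = 91*87 + 16*36 = 7917 + 576 = 8493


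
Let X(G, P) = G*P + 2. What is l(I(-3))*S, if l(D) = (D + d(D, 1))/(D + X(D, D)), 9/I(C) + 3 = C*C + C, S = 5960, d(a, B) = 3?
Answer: 17880/7 ≈ 2554.3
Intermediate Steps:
I(C) = 9/(-3 + C + C²) (I(C) = 9/(-3 + (C*C + C)) = 9/(-3 + (C² + C)) = 9/(-3 + (C + C²)) = 9/(-3 + C + C²))
X(G, P) = 2 + G*P
l(D) = (3 + D)/(2 + D + D²) (l(D) = (D + 3)/(D + (2 + D*D)) = (3 + D)/(D + (2 + D²)) = (3 + D)/(2 + D + D²))
l(I(-3))*S = ((3 + 9/(-3 - 3 + (-3)²))/(2 + 9/(-3 - 3 + (-3)²) + (9/(-3 - 3 + (-3)²))²))*5960 = ((3 + 9/(-3 - 3 + 9))/(2 + 9/(-3 - 3 + 9) + (9/(-3 - 3 + 9))²))*5960 = ((3 + 9/3)/(2 + 9/3 + (9/3)²))*5960 = ((3 + 9*(⅓))/(2 + 9*(⅓) + (9*(⅓))²))*5960 = ((3 + 3)/(2 + 3 + 3²))*5960 = (6/(2 + 3 + 9))*5960 = (6/14)*5960 = ((1/14)*6)*5960 = (3/7)*5960 = 17880/7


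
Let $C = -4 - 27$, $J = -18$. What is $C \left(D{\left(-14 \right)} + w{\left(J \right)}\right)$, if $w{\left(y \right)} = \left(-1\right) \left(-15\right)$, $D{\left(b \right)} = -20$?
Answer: $155$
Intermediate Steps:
$C = -31$ ($C = -4 - 27 = -31$)
$w{\left(y \right)} = 15$
$C \left(D{\left(-14 \right)} + w{\left(J \right)}\right) = - 31 \left(-20 + 15\right) = \left(-31\right) \left(-5\right) = 155$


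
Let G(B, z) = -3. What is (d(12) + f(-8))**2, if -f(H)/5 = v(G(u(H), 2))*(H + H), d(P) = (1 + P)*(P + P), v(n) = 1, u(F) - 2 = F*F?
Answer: 153664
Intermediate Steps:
u(F) = 2 + F**2 (u(F) = 2 + F*F = 2 + F**2)
d(P) = 2*P*(1 + P) (d(P) = (1 + P)*(2*P) = 2*P*(1 + P))
f(H) = -10*H (f(H) = -5*(H + H) = -5*2*H = -10*H)
(d(12) + f(-8))**2 = (2*12*(1 + 12) - 10*(-8))**2 = (2*12*13 + 80)**2 = (312 + 80)**2 = 392**2 = 153664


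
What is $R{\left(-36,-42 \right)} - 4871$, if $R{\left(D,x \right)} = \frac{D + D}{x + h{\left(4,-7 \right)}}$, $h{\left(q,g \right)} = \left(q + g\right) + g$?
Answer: $- \frac{63305}{13} \approx -4869.6$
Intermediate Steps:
$h{\left(q,g \right)} = q + 2 g$ ($h{\left(q,g \right)} = \left(g + q\right) + g = q + 2 g$)
$R{\left(D,x \right)} = \frac{2 D}{-10 + x}$ ($R{\left(D,x \right)} = \frac{D + D}{x + \left(4 + 2 \left(-7\right)\right)} = \frac{2 D}{x + \left(4 - 14\right)} = \frac{2 D}{x - 10} = \frac{2 D}{-10 + x}$)
$R{\left(-36,-42 \right)} - 4871 = 2 \left(-36\right) \frac{1}{-10 - 42} - 4871 = 2 \left(-36\right) \frac{1}{-52} - 4871 = 2 \left(-36\right) \left(- \frac{1}{52}\right) - 4871 = \frac{18}{13} - 4871 = - \frac{63305}{13}$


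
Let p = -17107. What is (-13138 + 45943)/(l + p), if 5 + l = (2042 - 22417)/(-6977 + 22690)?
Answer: -515464965/268901231 ≈ -1.9169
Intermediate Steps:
l = -98940/15713 (l = -5 + (2042 - 22417)/(-6977 + 22690) = -5 - 20375/15713 = -98940/15713 ≈ -6.2967)
(-13138 + 45943)/(l + p) = (-13138 + 45943)/(-98940/15713 - 17107) = 32805/(-268901231/15713) = 32805*(-15713/268901231) = -515464965/268901231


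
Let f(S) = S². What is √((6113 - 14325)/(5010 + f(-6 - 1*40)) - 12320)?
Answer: I*√156416647758/3563 ≈ 111.0*I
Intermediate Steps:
√((6113 - 14325)/(5010 + f(-6 - 1*40)) - 12320) = √((6113 - 14325)/(5010 + (-6 - 1*40)²) - 12320) = √(-8212/(5010 + (-6 - 40)²) - 12320) = √(-8212/(5010 + (-46)²) - 12320) = √(-8212/(5010 + 2116) - 12320) = √(-8212/7126 - 12320) = √(-8212*1/7126 - 12320) = √(-4106/3563 - 12320) = √(-43900266/3563) = I*√156416647758/3563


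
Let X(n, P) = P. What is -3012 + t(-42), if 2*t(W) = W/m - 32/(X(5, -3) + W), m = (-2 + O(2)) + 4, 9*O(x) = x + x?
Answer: -2990033/990 ≈ -3020.2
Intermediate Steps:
O(x) = 2*x/9 (O(x) = (x + x)/9 = (2*x)/9 = 2*x/9)
m = 22/9 (m = (-2 + (2/9)*2) + 4 = (-2 + 4/9) + 4 = -14/9 + 4 = 22/9 ≈ 2.4444)
t(W) = -16/(-3 + W) + 9*W/44 (t(W) = (W/(22/9) - 32/(-3 + W))/2 = (W*(9/22) - 32/(-3 + W))/2 = (9*W/22 - 32/(-3 + W))/2 = (-32/(-3 + W) + 9*W/22)/2 = -16/(-3 + W) + 9*W/44)
-3012 + t(-42) = -3012 + (-704 - 27*(-42) + 9*(-42)²)/(44*(-3 - 42)) = -3012 + (1/44)*(-704 + 1134 + 9*1764)/(-45) = -3012 + (1/44)*(-1/45)*(-704 + 1134 + 15876) = -3012 + (1/44)*(-1/45)*16306 = -3012 - 8153/990 = -2990033/990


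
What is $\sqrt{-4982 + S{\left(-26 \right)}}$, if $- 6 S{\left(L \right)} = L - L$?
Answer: $i \sqrt{4982} \approx 70.583 i$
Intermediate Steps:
$S{\left(L \right)} = 0$ ($S{\left(L \right)} = - \frac{L - L}{6} = \left(- \frac{1}{6}\right) 0 = 0$)
$\sqrt{-4982 + S{\left(-26 \right)}} = \sqrt{-4982 + 0} = \sqrt{-4982} = i \sqrt{4982}$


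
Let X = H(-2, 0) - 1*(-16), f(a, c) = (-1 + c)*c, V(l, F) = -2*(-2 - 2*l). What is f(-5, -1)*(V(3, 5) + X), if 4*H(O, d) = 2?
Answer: 65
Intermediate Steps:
H(O, d) = ½ (H(O, d) = (¼)*2 = ½)
V(l, F) = 4 + 4*l
f(a, c) = c*(-1 + c)
X = 33/2 (X = ½ - 1*(-16) = ½ + 16 = 33/2 ≈ 16.500)
f(-5, -1)*(V(3, 5) + X) = (-(-1 - 1))*((4 + 4*3) + 33/2) = (-1*(-2))*((4 + 12) + 33/2) = 2*(16 + 33/2) = 2*(65/2) = 65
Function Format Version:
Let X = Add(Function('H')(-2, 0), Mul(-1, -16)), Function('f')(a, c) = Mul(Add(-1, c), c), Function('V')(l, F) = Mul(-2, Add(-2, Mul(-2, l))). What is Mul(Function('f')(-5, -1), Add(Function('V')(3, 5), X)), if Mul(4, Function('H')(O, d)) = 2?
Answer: 65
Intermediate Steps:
Function('H')(O, d) = Rational(1, 2) (Function('H')(O, d) = Mul(Rational(1, 4), 2) = Rational(1, 2))
Function('V')(l, F) = Add(4, Mul(4, l))
Function('f')(a, c) = Mul(c, Add(-1, c))
X = Rational(33, 2) (X = Add(Rational(1, 2), Mul(-1, -16)) = Add(Rational(1, 2), 16) = Rational(33, 2) ≈ 16.500)
Mul(Function('f')(-5, -1), Add(Function('V')(3, 5), X)) = Mul(Mul(-1, Add(-1, -1)), Add(Add(4, Mul(4, 3)), Rational(33, 2))) = Mul(Mul(-1, -2), Add(Add(4, 12), Rational(33, 2))) = Mul(2, Add(16, Rational(33, 2))) = Mul(2, Rational(65, 2)) = 65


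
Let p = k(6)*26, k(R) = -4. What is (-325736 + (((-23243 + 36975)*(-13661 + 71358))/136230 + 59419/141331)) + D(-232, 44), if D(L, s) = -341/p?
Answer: -320294945727837707/1001183150760 ≈ -3.1992e+5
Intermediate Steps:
p = -104 (p = -4*26 = -104)
D(L, s) = 341/104 (D(L, s) = -341/(-104) = -341*(-1/104) = 341/104)
(-325736 + (((-23243 + 36975)*(-13661 + 71358))/136230 + 59419/141331)) + D(-232, 44) = (-325736 + (((-23243 + 36975)*(-13661 + 71358))/136230 + 59419/141331)) + 341/104 = (-325736 + ((13732*57697)*(1/136230) + 59419*(1/141331))) + 341/104 = (-325736 + (792295204*(1/136230) + 59419/141331)) + 341/104 = (-325736 + (396147602/68115 + 59419/141331)) + 341/104 = (-325736 + 55991984063447/9626761065) + 341/104 = -3079790658205393/9626761065 + 341/104 = -320294945727837707/1001183150760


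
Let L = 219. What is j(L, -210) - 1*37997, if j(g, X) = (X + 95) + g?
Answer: -37893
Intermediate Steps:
j(g, X) = 95 + X + g (j(g, X) = (95 + X) + g = 95 + X + g)
j(L, -210) - 1*37997 = (95 - 210 + 219) - 1*37997 = 104 - 37997 = -37893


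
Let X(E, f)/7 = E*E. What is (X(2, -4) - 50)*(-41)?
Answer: 902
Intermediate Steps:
X(E, f) = 7*E**2 (X(E, f) = 7*(E*E) = 7*E**2)
(X(2, -4) - 50)*(-41) = (7*2**2 - 50)*(-41) = (7*4 - 50)*(-41) = (28 - 50)*(-41) = -22*(-41) = 902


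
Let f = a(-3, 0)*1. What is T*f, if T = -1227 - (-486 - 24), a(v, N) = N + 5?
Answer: -3585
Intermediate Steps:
a(v, N) = 5 + N
f = 5 (f = (5 + 0)*1 = 5*1 = 5)
T = -717 (T = -1227 - 1*(-510) = -1227 + 510 = -717)
T*f = -717*5 = -3585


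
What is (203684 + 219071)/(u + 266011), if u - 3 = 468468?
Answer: 422755/734482 ≈ 0.57558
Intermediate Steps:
u = 468471 (u = 3 + 468468 = 468471)
(203684 + 219071)/(u + 266011) = (203684 + 219071)/(468471 + 266011) = 422755/734482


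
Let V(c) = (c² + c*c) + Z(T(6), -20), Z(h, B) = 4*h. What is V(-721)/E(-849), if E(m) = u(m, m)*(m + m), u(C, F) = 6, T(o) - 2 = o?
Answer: -519857/5094 ≈ -102.05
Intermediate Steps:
T(o) = 2 + o
E(m) = 12*m (E(m) = 6*(m + m) = 6*(2*m) = 12*m)
V(c) = 32 + 2*c² (V(c) = (c² + c*c) + 4*(2 + 6) = (c² + c²) + 4*8 = 2*c² + 32 = 32 + 2*c²)
V(-721)/E(-849) = (32 + 2*(-721)²)/((12*(-849))) = (32 + 2*519841)/(-10188) = (32 + 1039682)*(-1/10188) = 1039714*(-1/10188) = -519857/5094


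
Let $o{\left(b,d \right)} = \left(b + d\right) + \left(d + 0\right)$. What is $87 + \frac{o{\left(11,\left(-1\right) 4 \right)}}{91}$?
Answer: $\frac{7920}{91} \approx 87.033$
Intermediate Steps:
$o{\left(b,d \right)} = b + 2 d$ ($o{\left(b,d \right)} = \left(b + d\right) + d = b + 2 d$)
$87 + \frac{o{\left(11,\left(-1\right) 4 \right)}}{91} = 87 + \frac{11 + 2 \left(\left(-1\right) 4\right)}{91} = 87 + \frac{11 + 2 \left(-4\right)}{91} = 87 + \frac{11 - 8}{91} = 87 + \frac{1}{91} \cdot 3 = 87 + \frac{3}{91} = \frac{7920}{91}$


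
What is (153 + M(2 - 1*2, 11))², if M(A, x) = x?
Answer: 26896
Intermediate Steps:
(153 + M(2 - 1*2, 11))² = (153 + 11)² = 164² = 26896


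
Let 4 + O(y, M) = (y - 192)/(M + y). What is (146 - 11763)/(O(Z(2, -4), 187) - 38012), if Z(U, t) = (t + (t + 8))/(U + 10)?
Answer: 2172379/7109184 ≈ 0.30557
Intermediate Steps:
Z(U, t) = (8 + 2*t)/(10 + U) (Z(U, t) = (t + (8 + t))/(10 + U) = (8 + 2*t)/(10 + U))
O(y, M) = -4 + (-192 + y)/(M + y) (O(y, M) = -4 + (y - 192)/(M + y) = -4 + (-192 + y)/(M + y))
(146 - 11763)/(O(Z(2, -4), 187) - 38012) = (146 - 11763)/((-192 - 4*187 - 6*(4 - 4)/(10 + 2))/(187 + 2*(4 - 4)/(10 + 2)) - 38012) = -11617/((-192 - 748 - 6*0/12)/(187 + 2*0/12) - 38012) = -11617/((-192 - 748 - 6*0/12)/(187 + 2*(1/12)*0) - 38012) = -11617/((-192 - 748 - 3*0)/(187 + 0) - 38012) = -11617/((-192 - 748 + 0)/187 - 38012) = -11617/((1/187)*(-940) - 38012) = -11617/(-940/187 - 38012) = -11617/(-7109184/187) = -11617*(-187/7109184) = 2172379/7109184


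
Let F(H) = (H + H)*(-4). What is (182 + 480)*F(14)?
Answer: -74144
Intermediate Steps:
F(H) = -8*H (F(H) = (2*H)*(-4) = -8*H)
(182 + 480)*F(14) = (182 + 480)*(-8*14) = 662*(-112) = -74144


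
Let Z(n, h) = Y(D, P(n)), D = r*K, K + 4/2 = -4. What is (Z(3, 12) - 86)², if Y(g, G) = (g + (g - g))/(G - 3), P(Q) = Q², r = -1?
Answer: 7225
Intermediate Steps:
K = -6 (K = -2 - 4 = -6)
D = 6 (D = -1*(-6) = 6)
Y(g, G) = g/(-3 + G) (Y(g, G) = (g + 0)/(-3 + G) = g/(-3 + G))
Z(n, h) = 6/(-3 + n²)
(Z(3, 12) - 86)² = (6/(-3 + 3²) - 86)² = (6/(-3 + 9) - 86)² = (6/6 - 86)² = (6*(⅙) - 86)² = (1 - 86)² = (-85)² = 7225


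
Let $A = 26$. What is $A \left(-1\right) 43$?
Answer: $-1118$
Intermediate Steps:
$A \left(-1\right) 43 = 26 \left(-1\right) 43 = \left(-26\right) 43 = -1118$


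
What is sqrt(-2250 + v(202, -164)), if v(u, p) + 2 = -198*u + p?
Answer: 2*I*sqrt(10603) ≈ 205.94*I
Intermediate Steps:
v(u, p) = -2 + p - 198*u (v(u, p) = -2 + (-198*u + p) = -2 + (p - 198*u) = -2 + p - 198*u)
sqrt(-2250 + v(202, -164)) = sqrt(-2250 + (-2 - 164 - 198*202)) = sqrt(-2250 + (-2 - 164 - 39996)) = sqrt(-2250 - 40162) = sqrt(-42412) = 2*I*sqrt(10603)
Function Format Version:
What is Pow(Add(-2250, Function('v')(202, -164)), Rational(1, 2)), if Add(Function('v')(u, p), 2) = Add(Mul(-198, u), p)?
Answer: Mul(2, I, Pow(10603, Rational(1, 2))) ≈ Mul(205.94, I)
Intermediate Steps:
Function('v')(u, p) = Add(-2, p, Mul(-198, u)) (Function('v')(u, p) = Add(-2, Add(Mul(-198, u), p)) = Add(-2, Add(p, Mul(-198, u))) = Add(-2, p, Mul(-198, u)))
Pow(Add(-2250, Function('v')(202, -164)), Rational(1, 2)) = Pow(Add(-2250, Add(-2, -164, Mul(-198, 202))), Rational(1, 2)) = Pow(Add(-2250, Add(-2, -164, -39996)), Rational(1, 2)) = Pow(Add(-2250, -40162), Rational(1, 2)) = Pow(-42412, Rational(1, 2)) = Mul(2, I, Pow(10603, Rational(1, 2)))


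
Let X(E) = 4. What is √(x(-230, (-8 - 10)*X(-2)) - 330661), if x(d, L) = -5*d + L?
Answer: I*√329583 ≈ 574.09*I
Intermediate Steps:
x(d, L) = L - 5*d
√(x(-230, (-8 - 10)*X(-2)) - 330661) = √(((-8 - 10)*4 - 5*(-230)) - 330661) = √((-18*4 + 1150) - 330661) = √((-72 + 1150) - 330661) = √(1078 - 330661) = √(-329583) = I*√329583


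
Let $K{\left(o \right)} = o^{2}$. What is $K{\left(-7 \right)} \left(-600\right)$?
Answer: $-29400$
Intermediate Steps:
$K{\left(-7 \right)} \left(-600\right) = \left(-7\right)^{2} \left(-600\right) = 49 \left(-600\right) = -29400$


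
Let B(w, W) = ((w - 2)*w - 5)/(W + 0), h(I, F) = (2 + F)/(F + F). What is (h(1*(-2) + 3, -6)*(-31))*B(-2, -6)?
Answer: 31/6 ≈ 5.1667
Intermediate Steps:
h(I, F) = (2 + F)/(2*F) (h(I, F) = (2 + F)/((2*F)) = (2 + F)*(1/(2*F)) = (2 + F)/(2*F))
B(w, W) = (-5 + w*(-2 + w))/W (B(w, W) = ((-2 + w)*w - 5)/W = (w*(-2 + w) - 5)/W = (-5 + w*(-2 + w))/W)
(h(1*(-2) + 3, -6)*(-31))*B(-2, -6) = (((1/2)*(2 - 6)/(-6))*(-31))*((-5 + (-2)**2 - 2*(-2))/(-6)) = (((1/2)*(-1/6)*(-4))*(-31))*(-(-5 + 4 + 4)/6) = ((1/3)*(-31))*(-1/6*3) = -31/3*(-1/2) = 31/6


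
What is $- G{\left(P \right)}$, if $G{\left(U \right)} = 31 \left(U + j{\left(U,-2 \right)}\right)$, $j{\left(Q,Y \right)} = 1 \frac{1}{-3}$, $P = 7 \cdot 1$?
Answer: $- \frac{620}{3} \approx -206.67$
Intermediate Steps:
$P = 7$
$j{\left(Q,Y \right)} = - \frac{1}{3}$ ($j{\left(Q,Y \right)} = 1 \left(- \frac{1}{3}\right) = - \frac{1}{3}$)
$G{\left(U \right)} = - \frac{31}{3} + 31 U$ ($G{\left(U \right)} = 31 \left(U - \frac{1}{3}\right) = 31 \left(- \frac{1}{3} + U\right) = - \frac{31}{3} + 31 U$)
$- G{\left(P \right)} = - (- \frac{31}{3} + 31 \cdot 7) = - (- \frac{31}{3} + 217) = \left(-1\right) \frac{620}{3} = - \frac{620}{3}$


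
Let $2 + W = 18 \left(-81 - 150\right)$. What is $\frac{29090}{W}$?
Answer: $- \frac{2909}{416} \approx -6.9928$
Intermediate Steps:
$W = -4160$ ($W = -2 + 18 \left(-81 - 150\right) = -2 + 18 \left(-231\right) = -2 - 4158 = -4160$)
$\frac{29090}{W} = \frac{29090}{-4160} = 29090 \left(- \frac{1}{4160}\right) = - \frac{2909}{416}$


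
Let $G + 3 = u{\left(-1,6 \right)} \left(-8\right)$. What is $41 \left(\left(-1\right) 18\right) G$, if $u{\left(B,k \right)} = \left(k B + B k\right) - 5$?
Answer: $-98154$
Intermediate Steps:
$u{\left(B,k \right)} = -5 + 2 B k$ ($u{\left(B,k \right)} = \left(B k + B k\right) - 5 = 2 B k - 5 = -5 + 2 B k$)
$G = 133$ ($G = -3 + \left(-5 + 2 \left(-1\right) 6\right) \left(-8\right) = -3 + \left(-5 - 12\right) \left(-8\right) = -3 - -136 = -3 + 136 = 133$)
$41 \left(\left(-1\right) 18\right) G = 41 \left(\left(-1\right) 18\right) 133 = 41 \left(-18\right) 133 = \left(-738\right) 133 = -98154$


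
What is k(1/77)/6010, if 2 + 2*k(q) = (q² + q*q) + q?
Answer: -11779/71266580 ≈ -0.00016528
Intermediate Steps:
k(q) = -1 + q² + q/2 (k(q) = -1 + ((q² + q*q) + q)/2 = -1 + ((q² + q²) + q)/2 = -1 + (2*q² + q)/2 = -1 + (q + 2*q²)/2 = -1 + (q² + q/2) = -1 + q² + q/2)
k(1/77)/6010 = (-1 + (1/77)² + (½)/77)/6010 = (-1 + (1/77)² + (½)*(1/77))*(1/6010) = (-1 + 1/5929 + 1/154)*(1/6010) = -11779/11858*1/6010 = -11779/71266580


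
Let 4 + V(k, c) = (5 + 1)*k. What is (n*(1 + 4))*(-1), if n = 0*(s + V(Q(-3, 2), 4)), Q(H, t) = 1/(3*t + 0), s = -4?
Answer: 0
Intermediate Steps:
Q(H, t) = 1/(3*t)
V(k, c) = -4 + 6*k (V(k, c) = -4 + (5 + 1)*k = -4 + 6*k)
n = 0 (n = 0*(-4 + (-4 + 6*((⅓)/2))) = 0*(-4 + (-4 + 6*((⅓)*(½)))) = 0*(-4 + (-4 + 6*(⅙))) = 0*(-4 + (-4 + 1)) = 0*(-4 - 3) = 0*(-7) = 0)
(n*(1 + 4))*(-1) = (0*(1 + 4))*(-1) = (0*5)*(-1) = 0*(-1) = 0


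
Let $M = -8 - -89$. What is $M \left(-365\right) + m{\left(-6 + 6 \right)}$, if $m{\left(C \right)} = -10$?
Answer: $-29575$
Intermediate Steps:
$M = 81$ ($M = -8 + 89 = 81$)
$M \left(-365\right) + m{\left(-6 + 6 \right)} = 81 \left(-365\right) - 10 = -29565 - 10 = -29575$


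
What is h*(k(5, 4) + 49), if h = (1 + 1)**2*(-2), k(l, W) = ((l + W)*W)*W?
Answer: -1544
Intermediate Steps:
k(l, W) = W**2*(W + l) (k(l, W) = ((W + l)*W)*W = (W*(W + l))*W = W**2*(W + l))
h = -8 (h = 2**2*(-2) = 4*(-2) = -8)
h*(k(5, 4) + 49) = -8*(4**2*(4 + 5) + 49) = -8*(16*9 + 49) = -8*(144 + 49) = -8*193 = -1544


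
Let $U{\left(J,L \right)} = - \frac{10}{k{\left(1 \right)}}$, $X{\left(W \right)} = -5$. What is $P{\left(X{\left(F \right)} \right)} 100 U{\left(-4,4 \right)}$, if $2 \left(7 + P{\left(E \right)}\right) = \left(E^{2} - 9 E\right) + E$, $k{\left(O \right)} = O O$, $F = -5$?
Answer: $-25500$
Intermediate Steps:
$k{\left(O \right)} = O^{2}$
$P{\left(E \right)} = -7 + \frac{E^{2}}{2} - 4 E$ ($P{\left(E \right)} = -7 + \frac{\left(E^{2} - 9 E\right) + E}{2} = -7 + \frac{E^{2} - 8 E}{2} = -7 + \left(\frac{E^{2}}{2} - 4 E\right) = -7 + \frac{E^{2}}{2} - 4 E$)
$U{\left(J,L \right)} = -10$ ($U{\left(J,L \right)} = - \frac{10}{1^{2}} = - \frac{10}{1} = \left(-10\right) 1 = -10$)
$P{\left(X{\left(F \right)} \right)} 100 U{\left(-4,4 \right)} = \left(-7 + \frac{\left(-5\right)^{2}}{2} - -20\right) 100 \left(-10\right) = \left(-7 + \frac{1}{2} \cdot 25 + 20\right) 100 \left(-10\right) = \left(-7 + \frac{25}{2} + 20\right) 100 \left(-10\right) = \frac{51}{2} \cdot 100 \left(-10\right) = 2550 \left(-10\right) = -25500$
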